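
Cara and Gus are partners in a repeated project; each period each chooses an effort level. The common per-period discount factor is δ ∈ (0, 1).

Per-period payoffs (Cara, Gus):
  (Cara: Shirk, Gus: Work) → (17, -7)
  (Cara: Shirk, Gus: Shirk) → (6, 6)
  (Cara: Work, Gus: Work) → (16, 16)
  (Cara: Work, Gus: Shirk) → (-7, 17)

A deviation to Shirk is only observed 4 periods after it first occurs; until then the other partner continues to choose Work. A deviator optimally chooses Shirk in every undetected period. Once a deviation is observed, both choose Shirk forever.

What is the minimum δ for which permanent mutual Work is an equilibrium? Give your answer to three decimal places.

0.549

A deviator earns 17 for 4 periods, then 6 forever; cooperating earns 16 forever. Multiplying the IC by (1−δ):
16 ≥ 17(1−δ^4) + 6δ^4, so 11·δ^4 ≥ 1 and δ^4 ≥ 1/11.
δ ≥ (1/11)^(1/4) ≈ 0.549.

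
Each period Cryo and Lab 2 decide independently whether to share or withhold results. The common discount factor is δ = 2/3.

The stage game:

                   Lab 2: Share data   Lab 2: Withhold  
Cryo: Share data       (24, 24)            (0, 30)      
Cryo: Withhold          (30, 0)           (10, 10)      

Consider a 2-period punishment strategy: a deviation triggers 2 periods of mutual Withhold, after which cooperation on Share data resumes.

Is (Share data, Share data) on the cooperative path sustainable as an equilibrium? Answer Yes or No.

IC: δ+…+δ^2 ≥ (30−24)/(24−10) = 3/7.
At δ = 2/3: partial sum = 1.1111 ≥ 0.4286. Cooperation sustainable.

Yes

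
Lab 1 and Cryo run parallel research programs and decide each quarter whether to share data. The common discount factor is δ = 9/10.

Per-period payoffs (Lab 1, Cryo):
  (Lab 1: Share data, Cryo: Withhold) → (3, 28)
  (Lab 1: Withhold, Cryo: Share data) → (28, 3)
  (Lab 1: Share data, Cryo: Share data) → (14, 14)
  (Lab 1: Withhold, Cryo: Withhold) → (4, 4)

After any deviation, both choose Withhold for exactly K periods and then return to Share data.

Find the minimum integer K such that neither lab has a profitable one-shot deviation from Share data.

2

No profitable deviation requires (14−4)(δ+…+δ^K) ≥ 28−14, i.e. δ+…+δ^K ≥ 7/5 ≈ 1.4000.
With δ = 9/10, the partial sums are K=1: 0.9000, K=2: 1.7100.
K = 2 is the first length at which the sum reaches 1.4000.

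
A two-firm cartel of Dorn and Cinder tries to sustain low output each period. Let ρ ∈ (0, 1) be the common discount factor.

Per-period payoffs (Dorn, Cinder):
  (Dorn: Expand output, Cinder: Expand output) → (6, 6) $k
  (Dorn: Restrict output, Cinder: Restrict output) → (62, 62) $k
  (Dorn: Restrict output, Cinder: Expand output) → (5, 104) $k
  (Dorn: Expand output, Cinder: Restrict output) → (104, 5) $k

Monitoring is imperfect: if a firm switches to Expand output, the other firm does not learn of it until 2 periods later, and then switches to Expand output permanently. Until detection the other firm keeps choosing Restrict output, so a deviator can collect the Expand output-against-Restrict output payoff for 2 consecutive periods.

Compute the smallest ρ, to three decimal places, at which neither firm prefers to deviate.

0.655

Deviating for the 2 undetected periods gains 104−62 = 42 per period over cooperation, then loses 62−6 = 56 per period forever once punishment starts.
Gain: 42(1 + ρ + … + ρ^1); loss: 56·ρ^2/(1−ρ).
No profitable deviation ⇔ 42(1−ρ^2) ≤ 56·ρ^2, i.e. ρ^2 ≥ 42/(42+56) = 3/7.
Hence ρ ≥ (3/7)^(1/2) ≈ 0.655.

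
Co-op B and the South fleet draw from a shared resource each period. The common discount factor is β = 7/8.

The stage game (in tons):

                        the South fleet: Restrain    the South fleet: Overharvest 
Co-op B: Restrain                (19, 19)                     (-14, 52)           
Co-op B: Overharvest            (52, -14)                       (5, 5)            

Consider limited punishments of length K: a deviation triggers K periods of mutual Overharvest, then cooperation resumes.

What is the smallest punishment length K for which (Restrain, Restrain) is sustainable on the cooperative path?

No profitable deviation requires (19−5)(β+…+β^K) ≥ 52−19, i.e. β+…+β^K ≥ 33/14 ≈ 2.3571.
With β = 7/8, the partial sums are K=1: 0.8750, K=2: 1.6406, K=3: 2.3105, K=4: 2.8967.
K = 4 is the first length at which the sum reaches 2.3571.

4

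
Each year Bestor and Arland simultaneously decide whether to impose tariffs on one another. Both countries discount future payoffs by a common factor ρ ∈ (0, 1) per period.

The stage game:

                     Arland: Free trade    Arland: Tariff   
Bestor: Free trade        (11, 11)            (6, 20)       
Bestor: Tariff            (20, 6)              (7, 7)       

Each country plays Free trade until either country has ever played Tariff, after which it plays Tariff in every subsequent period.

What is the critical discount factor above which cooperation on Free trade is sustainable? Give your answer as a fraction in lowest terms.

Under grim trigger the critical discount factor is (T−C)/(T−P) with T = 20, C = 11, P = 7.
ρ* = (20−11)/(20−7) = 9/13.

9/13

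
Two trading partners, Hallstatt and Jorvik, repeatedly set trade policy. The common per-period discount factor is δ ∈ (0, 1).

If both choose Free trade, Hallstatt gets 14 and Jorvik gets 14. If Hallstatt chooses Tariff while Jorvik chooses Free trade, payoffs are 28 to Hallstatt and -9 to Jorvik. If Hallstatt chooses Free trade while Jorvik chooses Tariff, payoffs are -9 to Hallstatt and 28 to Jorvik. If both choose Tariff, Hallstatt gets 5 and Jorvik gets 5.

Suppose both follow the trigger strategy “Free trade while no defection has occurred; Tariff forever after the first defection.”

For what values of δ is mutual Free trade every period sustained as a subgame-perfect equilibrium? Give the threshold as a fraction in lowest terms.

14/(1−δ) ≥ 28 + 5δ/(1−δ)
14 ≥ 28 − 23δ
δ ≥ 14/23.

14/23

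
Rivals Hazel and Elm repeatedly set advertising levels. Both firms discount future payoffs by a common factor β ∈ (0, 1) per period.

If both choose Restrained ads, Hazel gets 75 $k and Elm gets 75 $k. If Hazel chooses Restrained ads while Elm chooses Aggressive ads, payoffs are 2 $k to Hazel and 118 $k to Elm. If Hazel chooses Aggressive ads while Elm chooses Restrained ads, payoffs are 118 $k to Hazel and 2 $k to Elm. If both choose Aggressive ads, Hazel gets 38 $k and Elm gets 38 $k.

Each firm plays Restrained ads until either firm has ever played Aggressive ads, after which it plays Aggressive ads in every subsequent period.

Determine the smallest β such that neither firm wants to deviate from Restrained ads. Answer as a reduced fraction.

75/(1−β) ≥ 118 + 38β/(1−β)
75 ≥ 118 − 80β
β ≥ 43/80.

43/80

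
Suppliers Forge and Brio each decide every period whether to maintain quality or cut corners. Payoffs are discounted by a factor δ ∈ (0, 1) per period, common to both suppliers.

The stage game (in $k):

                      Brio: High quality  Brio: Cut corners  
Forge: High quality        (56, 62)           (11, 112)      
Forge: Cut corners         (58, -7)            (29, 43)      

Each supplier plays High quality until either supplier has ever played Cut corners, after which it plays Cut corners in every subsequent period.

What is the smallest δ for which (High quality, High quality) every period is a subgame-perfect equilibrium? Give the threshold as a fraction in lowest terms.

50/69

Forge: cooperation gives 56 each period; deviation gives 58 once then 29 forever.
  56/(1−δ) ≥ 58 + 29δ/(1−δ) ⇒ δ ≥ 2/29.
Brio: cooperation gives 62 each period; deviation gives 112 once then 43 forever.
  δ ≥ 50/69.
Both must hold, so the binding constraint is Brio's: δ ≥ 50/69.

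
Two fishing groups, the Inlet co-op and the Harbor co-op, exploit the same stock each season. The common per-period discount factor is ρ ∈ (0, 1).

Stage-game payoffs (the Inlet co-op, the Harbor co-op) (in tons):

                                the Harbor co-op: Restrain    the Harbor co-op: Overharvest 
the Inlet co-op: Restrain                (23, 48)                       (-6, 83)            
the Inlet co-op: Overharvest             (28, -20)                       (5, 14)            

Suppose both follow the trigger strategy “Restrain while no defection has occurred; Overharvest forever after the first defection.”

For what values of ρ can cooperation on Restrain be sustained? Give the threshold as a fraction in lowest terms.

the Inlet co-op's threshold: (28−23)/(28−5) = 5/23.
the Harbor co-op's threshold: (83−48)/(83−14) = 35/69.
5/23 < 35/69, so the Harbor co-op binds and ρ* = 35/69.

35/69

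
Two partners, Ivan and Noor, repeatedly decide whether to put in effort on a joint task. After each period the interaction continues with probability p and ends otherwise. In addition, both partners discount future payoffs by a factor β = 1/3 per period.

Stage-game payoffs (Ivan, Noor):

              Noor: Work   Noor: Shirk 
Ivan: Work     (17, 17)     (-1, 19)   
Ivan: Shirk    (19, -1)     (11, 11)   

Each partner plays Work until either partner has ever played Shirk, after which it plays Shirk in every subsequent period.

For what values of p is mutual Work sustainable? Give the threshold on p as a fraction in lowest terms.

Expected continuation weight on next period's payoff is β·p = 1/3·p, which plays the role of the discount factor.
Cooperation requires 1/3·p ≥ (19−17)/(19−11) = 1/4, hence p ≥ 3/4.

3/4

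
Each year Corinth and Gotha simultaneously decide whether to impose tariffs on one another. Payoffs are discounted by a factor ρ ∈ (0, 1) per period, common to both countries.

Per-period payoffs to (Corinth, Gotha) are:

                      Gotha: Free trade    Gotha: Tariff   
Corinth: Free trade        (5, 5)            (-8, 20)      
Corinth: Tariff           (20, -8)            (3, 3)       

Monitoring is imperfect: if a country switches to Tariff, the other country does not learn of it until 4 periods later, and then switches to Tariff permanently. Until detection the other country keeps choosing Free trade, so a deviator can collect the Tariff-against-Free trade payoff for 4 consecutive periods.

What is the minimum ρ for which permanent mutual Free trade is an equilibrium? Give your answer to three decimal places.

The best deviation is to choose Tariff for all 4 undetected periods, earning 20 each, then 3 forever once detected.
Deviation value: 20(1−ρ^4)/(1−ρ) + 3ρ^4/(1−ρ); cooperation value: 5/(1−ρ).
IC: 5 ≥ 20(1−ρ^4) + 3ρ^4 = 20 − 17ρ^4.
So ρ^4 ≥ 15/17, giving ρ ≥ (15/17)^(1/4) ≈ 0.969.

0.969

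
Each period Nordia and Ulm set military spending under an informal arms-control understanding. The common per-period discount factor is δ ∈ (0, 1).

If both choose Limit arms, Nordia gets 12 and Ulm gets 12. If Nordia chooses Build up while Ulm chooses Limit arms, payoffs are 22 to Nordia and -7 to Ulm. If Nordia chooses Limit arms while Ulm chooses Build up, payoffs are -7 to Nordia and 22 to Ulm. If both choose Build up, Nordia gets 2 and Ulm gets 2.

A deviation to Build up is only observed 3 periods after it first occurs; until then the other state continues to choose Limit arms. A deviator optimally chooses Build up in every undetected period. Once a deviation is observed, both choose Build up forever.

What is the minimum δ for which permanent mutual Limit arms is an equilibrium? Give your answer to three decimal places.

A deviator earns 22 for 3 periods, then 2 forever; cooperating earns 12 forever. Multiplying the IC by (1−δ):
12 ≥ 22(1−δ^3) + 2δ^3, so 20·δ^3 ≥ 10 and δ^3 ≥ 1/2.
δ ≥ (1/2)^(1/3) ≈ 0.794.

0.794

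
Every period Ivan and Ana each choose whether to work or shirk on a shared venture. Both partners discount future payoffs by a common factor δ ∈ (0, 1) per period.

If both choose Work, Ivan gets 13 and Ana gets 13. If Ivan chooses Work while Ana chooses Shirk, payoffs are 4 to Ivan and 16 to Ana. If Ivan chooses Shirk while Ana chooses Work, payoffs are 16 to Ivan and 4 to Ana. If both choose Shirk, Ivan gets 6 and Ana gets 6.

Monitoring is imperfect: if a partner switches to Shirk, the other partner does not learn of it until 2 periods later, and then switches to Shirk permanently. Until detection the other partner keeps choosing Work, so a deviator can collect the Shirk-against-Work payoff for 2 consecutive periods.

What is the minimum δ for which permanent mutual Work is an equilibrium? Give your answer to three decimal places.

0.548

The best deviation is to choose Shirk for all 2 undetected periods, earning 16 each, then 6 forever once detected.
Deviation value: 16(1−δ^2)/(1−δ) + 6δ^2/(1−δ); cooperation value: 13/(1−δ).
IC: 13 ≥ 16(1−δ^2) + 6δ^2 = 16 − 10δ^2.
So δ^2 ≥ 3/10, giving δ ≥ (3/10)^(1/2) ≈ 0.548.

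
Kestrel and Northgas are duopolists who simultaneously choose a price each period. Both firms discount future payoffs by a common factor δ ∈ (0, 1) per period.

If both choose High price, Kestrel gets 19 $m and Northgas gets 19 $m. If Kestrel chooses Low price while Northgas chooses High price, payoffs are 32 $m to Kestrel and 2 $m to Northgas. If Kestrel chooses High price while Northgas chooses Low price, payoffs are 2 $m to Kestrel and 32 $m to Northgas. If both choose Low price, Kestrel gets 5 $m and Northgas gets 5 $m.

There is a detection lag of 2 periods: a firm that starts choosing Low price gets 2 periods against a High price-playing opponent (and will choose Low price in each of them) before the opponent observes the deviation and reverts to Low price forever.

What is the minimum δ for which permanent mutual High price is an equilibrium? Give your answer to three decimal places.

0.694

A deviator earns 32 for 2 periods, then 5 forever; cooperating earns 19 forever. Multiplying the IC by (1−δ):
19 ≥ 32(1−δ^2) + 5δ^2, so 27·δ^2 ≥ 13 and δ^2 ≥ 13/27.
δ ≥ (13/27)^(1/2) ≈ 0.694.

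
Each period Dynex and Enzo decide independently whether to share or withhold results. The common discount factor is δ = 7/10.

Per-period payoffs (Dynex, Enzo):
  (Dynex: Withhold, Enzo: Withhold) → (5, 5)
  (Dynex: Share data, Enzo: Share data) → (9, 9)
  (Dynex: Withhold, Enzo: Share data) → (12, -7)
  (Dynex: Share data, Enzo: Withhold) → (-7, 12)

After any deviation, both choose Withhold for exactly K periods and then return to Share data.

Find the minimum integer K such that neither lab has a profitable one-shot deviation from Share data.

2

Need Σ_{k=1}^{K} δ^k ≥ (12−9)/(9−5) = 0.7500 at δ = 7/10.
At K = 1 the sum is 0.7000 < 0.7500; at K = 2 it is 1.1900 ≥ 0.7500.
So the minimum punishment length is K = 2.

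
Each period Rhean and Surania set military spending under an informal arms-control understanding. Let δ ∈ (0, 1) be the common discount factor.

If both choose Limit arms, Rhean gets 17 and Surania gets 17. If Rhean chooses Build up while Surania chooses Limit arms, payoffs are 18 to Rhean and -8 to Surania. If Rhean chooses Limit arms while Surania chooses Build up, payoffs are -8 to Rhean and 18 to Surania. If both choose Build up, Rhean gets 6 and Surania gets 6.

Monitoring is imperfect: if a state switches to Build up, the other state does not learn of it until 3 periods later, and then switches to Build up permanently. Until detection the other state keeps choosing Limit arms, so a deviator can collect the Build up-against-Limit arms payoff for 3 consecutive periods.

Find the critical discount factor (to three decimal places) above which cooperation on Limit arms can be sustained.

Deviating for the 3 undetected periods gains 18−17 = 1 per period over cooperation, then loses 17−6 = 11 per period forever once punishment starts.
Gain: 1(1 + δ + … + δ^2); loss: 11·δ^3/(1−δ).
No profitable deviation ⇔ 1(1−δ^3) ≤ 11·δ^3, i.e. δ^3 ≥ 1/(1+11) = 1/12.
Hence δ ≥ (1/12)^(1/3) ≈ 0.437.

0.437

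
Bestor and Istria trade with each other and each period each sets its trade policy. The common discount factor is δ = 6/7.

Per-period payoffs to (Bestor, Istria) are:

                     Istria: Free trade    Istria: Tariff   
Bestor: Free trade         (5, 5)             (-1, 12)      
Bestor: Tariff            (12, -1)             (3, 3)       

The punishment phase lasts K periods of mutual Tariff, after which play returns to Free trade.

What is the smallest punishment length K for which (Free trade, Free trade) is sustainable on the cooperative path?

No profitable deviation requires (5−3)(δ+…+δ^K) ≥ 12−5, i.e. δ+…+δ^K ≥ 7/2 ≈ 3.5000.
With δ = 6/7, the partial sums are K=1: 0.8571, K=2: 1.5918, K=3: 2.2216, K=4: 2.7613, K=5: 3.2240, K=6: 3.6206.
K = 6 is the first length at which the sum reaches 3.5000.

6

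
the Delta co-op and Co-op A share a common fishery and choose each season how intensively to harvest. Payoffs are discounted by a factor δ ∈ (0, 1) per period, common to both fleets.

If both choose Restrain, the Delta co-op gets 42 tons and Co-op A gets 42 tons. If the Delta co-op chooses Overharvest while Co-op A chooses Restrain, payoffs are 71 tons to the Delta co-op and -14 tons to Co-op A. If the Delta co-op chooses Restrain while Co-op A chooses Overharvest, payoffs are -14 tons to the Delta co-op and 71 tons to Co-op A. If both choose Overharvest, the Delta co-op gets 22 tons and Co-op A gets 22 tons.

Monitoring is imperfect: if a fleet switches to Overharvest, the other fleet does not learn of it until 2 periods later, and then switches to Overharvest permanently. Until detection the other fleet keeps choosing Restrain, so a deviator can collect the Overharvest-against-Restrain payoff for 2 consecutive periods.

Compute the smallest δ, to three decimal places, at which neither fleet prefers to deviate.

0.769

A deviator earns 71 for 2 periods, then 22 forever; cooperating earns 42 forever. Multiplying the IC by (1−δ):
42 ≥ 71(1−δ^2) + 22δ^2, so 49·δ^2 ≥ 29 and δ^2 ≥ 29/49.
δ ≥ (29/49)^(1/2) ≈ 0.769.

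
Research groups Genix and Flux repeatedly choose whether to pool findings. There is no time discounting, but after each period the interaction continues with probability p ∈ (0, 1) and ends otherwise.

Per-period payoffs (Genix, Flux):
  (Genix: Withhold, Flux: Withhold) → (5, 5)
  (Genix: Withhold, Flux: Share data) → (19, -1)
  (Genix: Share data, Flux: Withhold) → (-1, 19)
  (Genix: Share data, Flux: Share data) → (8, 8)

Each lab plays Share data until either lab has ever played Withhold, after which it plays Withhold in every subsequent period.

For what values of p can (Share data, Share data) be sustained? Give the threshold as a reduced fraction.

11/14

Expected cooperation value is 8 + p·8 + p²·8 + … = 8/(1−p); deviation gives 19 + p·5/(1−p).
8 ≥ 19(1−p) + 5p ⇒ 14p ≥ 11 ⇒ p ≥ 11/14.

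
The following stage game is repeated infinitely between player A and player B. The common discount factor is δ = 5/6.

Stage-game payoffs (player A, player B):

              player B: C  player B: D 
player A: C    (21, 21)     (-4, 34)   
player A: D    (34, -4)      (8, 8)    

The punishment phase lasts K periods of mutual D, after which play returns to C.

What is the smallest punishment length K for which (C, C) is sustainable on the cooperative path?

No profitable deviation requires (21−8)(δ+…+δ^K) ≥ 34−21, i.e. δ+…+δ^K ≥ 1 ≈ 1.0000.
With δ = 5/6, the partial sums are K=1: 0.8333, K=2: 1.5278.
K = 2 is the first length at which the sum reaches 1.0000.

2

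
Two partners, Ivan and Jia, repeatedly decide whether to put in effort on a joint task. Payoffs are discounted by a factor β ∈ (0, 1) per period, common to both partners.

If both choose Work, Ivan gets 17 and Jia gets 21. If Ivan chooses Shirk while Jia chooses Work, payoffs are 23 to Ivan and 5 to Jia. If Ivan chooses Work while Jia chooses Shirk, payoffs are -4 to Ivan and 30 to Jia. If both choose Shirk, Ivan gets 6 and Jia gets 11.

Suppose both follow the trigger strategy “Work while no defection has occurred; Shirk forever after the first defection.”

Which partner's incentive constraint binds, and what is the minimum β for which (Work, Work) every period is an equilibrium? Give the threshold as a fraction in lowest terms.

Jia; β ≥ 9/19

For Ivan: deviation gain 23−17 = 6, per-period punishment loss 17−6 = 11. IC gives β ≥ 6/17.
For Jia: gain 9, loss 10 per period, so β ≥ 9/19.
The tighter constraint is Jia's, so cooperation needs β ≥ 9/19.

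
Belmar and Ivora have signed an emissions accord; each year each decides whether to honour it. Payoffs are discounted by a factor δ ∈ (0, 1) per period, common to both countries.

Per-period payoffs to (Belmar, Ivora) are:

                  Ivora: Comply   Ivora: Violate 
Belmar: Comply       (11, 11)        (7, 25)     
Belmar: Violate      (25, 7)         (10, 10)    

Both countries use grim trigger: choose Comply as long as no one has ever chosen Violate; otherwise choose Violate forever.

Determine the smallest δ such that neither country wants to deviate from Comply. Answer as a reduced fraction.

14/15

11/(1−δ) ≥ 25 + 10δ/(1−δ)
11 ≥ 25 − 15δ
δ ≥ 14/15.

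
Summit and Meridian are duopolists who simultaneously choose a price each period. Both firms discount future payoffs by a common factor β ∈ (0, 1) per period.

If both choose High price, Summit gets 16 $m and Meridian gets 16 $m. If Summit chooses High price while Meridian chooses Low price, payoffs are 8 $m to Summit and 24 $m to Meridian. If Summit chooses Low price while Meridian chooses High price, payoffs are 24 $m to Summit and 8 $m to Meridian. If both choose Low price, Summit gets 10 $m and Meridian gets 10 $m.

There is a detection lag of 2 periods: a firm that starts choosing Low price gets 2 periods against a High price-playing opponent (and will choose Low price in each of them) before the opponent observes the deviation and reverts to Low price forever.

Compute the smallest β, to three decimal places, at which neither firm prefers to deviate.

Deviating for the 2 undetected periods gains 24−16 = 8 per period over cooperation, then loses 16−10 = 6 per period forever once punishment starts.
Gain: 8(1 + β + … + β^1); loss: 6·β^2/(1−β).
No profitable deviation ⇔ 8(1−β^2) ≤ 6·β^2, i.e. β^2 ≥ 8/(8+6) = 4/7.
Hence β ≥ (4/7)^(1/2) ≈ 0.756.

0.756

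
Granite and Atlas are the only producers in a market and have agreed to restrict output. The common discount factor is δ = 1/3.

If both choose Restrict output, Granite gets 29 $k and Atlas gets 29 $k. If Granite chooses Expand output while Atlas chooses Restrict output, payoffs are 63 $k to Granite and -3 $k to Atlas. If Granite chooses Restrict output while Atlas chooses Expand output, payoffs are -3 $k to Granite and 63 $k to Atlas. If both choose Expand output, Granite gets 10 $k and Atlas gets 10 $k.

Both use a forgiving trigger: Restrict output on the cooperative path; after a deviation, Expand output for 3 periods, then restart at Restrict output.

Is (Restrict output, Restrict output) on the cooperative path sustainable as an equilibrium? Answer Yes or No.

No

A one-shot deviation gives 63 now, then 10 for 3 periods, then back to 29.
Gain from deviating: (63−29) today; loss: (29−10) in each of the next 3 periods.
No-deviation condition: (29−10)(δ+…+δ^3) ≥ 63−29, i.e. δ+…+δ^3 ≥ 34/19.
At δ = 1/3: δ+…+δ^3 = 0.4815 < 1.7895.
So cooperation is not sustainable.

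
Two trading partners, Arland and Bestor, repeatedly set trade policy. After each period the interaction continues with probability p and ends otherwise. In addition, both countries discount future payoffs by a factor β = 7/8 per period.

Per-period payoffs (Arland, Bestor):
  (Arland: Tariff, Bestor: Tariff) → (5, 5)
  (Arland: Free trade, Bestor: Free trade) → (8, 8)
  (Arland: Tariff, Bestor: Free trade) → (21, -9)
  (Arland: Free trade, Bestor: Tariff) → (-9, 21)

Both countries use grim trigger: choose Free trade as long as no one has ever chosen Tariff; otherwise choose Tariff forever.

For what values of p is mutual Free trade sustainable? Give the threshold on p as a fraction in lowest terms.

13/14

With continuation probability p and discount β, the effective per-period discount factor is βp.
Grim-trigger IC: βp ≥ (21−8)/(21−5) = 13/16.
So p ≥ (13/16)/(7/8) = 13/14.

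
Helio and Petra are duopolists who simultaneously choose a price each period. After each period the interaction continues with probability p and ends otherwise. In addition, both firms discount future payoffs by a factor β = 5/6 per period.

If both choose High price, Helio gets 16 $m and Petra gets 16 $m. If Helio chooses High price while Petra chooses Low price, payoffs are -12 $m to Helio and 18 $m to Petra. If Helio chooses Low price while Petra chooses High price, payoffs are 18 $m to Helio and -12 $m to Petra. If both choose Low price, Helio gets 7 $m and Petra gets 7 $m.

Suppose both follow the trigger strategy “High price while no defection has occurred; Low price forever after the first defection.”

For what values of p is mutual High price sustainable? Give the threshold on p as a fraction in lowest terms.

Expected continuation weight on next period's payoff is β·p = 5/6·p, which plays the role of the discount factor.
Cooperation requires 5/6·p ≥ (18−16)/(18−7) = 2/11, hence p ≥ 12/55.

12/55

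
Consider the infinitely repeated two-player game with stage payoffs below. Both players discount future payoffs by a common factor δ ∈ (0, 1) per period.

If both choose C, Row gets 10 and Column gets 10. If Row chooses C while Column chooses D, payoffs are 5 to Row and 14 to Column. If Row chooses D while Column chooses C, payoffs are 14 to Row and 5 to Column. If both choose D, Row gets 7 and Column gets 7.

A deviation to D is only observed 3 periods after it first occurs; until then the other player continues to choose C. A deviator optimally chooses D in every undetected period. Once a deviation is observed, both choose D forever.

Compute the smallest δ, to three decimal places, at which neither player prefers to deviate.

0.830

A deviator earns 14 for 3 periods, then 7 forever; cooperating earns 10 forever. Multiplying the IC by (1−δ):
10 ≥ 14(1−δ^3) + 7δ^3, so 7·δ^3 ≥ 4 and δ^3 ≥ 4/7.
δ ≥ (4/7)^(1/3) ≈ 0.830.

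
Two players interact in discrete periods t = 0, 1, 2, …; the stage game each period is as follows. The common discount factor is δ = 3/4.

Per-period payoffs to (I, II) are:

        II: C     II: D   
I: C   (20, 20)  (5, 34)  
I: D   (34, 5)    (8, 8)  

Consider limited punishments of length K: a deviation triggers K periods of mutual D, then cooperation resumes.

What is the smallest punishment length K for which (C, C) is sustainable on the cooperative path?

No profitable deviation requires (20−8)(δ+…+δ^K) ≥ 34−20, i.e. δ+…+δ^K ≥ 7/6 ≈ 1.1667.
With δ = 3/4, the partial sums are K=1: 0.7500, K=2: 1.3125.
K = 2 is the first length at which the sum reaches 1.1667.

2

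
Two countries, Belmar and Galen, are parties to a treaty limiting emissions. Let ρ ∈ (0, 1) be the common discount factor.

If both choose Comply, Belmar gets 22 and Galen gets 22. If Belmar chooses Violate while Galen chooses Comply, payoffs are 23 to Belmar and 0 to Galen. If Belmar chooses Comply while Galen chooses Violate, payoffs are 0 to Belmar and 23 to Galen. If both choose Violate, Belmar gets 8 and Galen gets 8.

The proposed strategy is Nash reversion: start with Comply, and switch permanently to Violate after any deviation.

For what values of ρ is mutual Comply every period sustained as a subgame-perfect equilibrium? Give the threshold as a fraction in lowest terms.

1/15

One-period gain from deviating is 23 − 22 = 1. The loss is 22 − 8 = 14 in every subsequent period, with present value 14·ρ/(1−ρ).
Deviation is unprofitable when 14·ρ/(1−ρ) ≥ 1, i.e. ρ/(1−ρ) ≥ 1/14.
Equivalently ρ ≥ 1/(1+14) = 1/15.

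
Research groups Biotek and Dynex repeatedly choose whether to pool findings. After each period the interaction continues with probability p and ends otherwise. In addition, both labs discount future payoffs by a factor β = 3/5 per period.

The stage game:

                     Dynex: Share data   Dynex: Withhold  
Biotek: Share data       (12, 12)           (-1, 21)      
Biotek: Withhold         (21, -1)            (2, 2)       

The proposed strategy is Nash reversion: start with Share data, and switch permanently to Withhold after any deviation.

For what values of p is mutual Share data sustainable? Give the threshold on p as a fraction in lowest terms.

With continuation probability p and discount β, the effective per-period discount factor is βp.
Grim-trigger IC: βp ≥ (21−12)/(21−2) = 9/19.
So p ≥ (9/19)/(3/5) = 15/19.

15/19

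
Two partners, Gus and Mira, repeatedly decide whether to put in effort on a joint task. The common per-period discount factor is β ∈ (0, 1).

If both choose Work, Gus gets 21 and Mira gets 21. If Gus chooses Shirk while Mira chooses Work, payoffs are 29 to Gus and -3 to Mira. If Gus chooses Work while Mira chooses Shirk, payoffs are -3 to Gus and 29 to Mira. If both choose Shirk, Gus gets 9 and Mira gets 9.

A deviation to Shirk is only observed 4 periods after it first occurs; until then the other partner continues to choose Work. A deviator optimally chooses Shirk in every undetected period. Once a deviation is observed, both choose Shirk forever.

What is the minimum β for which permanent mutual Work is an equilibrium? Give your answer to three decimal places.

Deviating for the 4 undetected periods gains 29−21 = 8 per period over cooperation, then loses 21−9 = 12 per period forever once punishment starts.
Gain: 8(1 + β + … + β^3); loss: 12·β^4/(1−β).
No profitable deviation ⇔ 8(1−β^4) ≤ 12·β^4, i.e. β^4 ≥ 8/(8+12) = 2/5.
Hence β ≥ (2/5)^(1/4) ≈ 0.795.

0.795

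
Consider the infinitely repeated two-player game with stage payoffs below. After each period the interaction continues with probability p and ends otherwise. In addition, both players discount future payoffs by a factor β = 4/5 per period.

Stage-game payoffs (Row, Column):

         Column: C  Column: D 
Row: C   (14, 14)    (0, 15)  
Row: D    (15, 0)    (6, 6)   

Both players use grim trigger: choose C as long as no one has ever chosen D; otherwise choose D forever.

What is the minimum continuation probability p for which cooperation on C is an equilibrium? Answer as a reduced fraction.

5/36

With continuation probability p and discount β, the effective per-period discount factor is βp.
Grim-trigger IC: βp ≥ (15−14)/(15−6) = 1/9.
So p ≥ (1/9)/(4/5) = 5/36.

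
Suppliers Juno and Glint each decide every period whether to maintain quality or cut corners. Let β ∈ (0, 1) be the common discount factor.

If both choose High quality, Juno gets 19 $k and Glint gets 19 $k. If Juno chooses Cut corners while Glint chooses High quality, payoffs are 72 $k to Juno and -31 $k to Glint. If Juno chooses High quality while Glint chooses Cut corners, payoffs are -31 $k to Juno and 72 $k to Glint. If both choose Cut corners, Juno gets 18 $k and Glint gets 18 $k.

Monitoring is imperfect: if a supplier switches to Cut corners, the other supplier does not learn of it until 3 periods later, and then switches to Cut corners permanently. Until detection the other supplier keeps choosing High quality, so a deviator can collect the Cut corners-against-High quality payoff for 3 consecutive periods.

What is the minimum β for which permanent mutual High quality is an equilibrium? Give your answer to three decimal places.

0.994

A deviator earns 72 for 3 periods, then 18 forever; cooperating earns 19 forever. Multiplying the IC by (1−β):
19 ≥ 72(1−β^3) + 18β^3, so 54·β^3 ≥ 53 and β^3 ≥ 53/54.
β ≥ (53/54)^(1/3) ≈ 0.994.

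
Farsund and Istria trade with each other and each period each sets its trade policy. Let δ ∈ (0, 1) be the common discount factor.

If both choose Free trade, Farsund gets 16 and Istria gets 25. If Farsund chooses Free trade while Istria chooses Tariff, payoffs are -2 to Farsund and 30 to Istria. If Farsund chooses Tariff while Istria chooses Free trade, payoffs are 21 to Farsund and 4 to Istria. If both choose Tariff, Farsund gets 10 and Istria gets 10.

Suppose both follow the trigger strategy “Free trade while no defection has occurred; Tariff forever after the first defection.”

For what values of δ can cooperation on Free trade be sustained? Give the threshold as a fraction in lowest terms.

For Farsund: deviation gain 21−16 = 5, per-period punishment loss 16−10 = 6. IC gives δ ≥ 5/11.
For Istria: gain 5, loss 15 per period, so δ ≥ 5/20 = 1/4.
The tighter constraint is Farsund's, so cooperation needs δ ≥ 5/11.

5/11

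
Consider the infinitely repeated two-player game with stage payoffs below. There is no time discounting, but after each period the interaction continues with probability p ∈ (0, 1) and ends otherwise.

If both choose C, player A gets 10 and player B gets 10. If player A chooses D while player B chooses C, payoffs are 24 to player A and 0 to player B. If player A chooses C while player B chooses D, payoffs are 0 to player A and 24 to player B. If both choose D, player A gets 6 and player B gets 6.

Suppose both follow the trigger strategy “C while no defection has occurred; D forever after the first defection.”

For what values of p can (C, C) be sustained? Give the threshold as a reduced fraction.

7/9

Expected cooperation value is 10 + p·10 + p²·10 + … = 10/(1−p); deviation gives 24 + p·6/(1−p).
10 ≥ 24(1−p) + 6p ⇒ 18p ≥ 14 ⇒ p ≥ 14/18 = 7/9.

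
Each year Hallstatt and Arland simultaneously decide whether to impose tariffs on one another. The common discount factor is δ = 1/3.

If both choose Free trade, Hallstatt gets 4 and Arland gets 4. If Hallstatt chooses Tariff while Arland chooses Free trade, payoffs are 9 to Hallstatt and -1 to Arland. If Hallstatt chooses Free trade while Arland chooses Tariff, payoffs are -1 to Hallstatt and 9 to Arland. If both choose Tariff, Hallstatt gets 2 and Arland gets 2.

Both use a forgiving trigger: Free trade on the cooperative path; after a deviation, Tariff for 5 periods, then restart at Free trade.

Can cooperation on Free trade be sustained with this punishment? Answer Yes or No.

A one-shot deviation gives 9 now, then 2 for 5 periods, then back to 4.
Gain from deviating: (9−4) today; loss: (4−2) in each of the next 5 periods.
No-deviation condition: (4−2)(δ+…+δ^5) ≥ 9−4, i.e. δ+…+δ^5 ≥ 5/2.
At δ = 1/3: δ+…+δ^5 = 0.4979 < 2.5000.
So cooperation is not sustainable.

No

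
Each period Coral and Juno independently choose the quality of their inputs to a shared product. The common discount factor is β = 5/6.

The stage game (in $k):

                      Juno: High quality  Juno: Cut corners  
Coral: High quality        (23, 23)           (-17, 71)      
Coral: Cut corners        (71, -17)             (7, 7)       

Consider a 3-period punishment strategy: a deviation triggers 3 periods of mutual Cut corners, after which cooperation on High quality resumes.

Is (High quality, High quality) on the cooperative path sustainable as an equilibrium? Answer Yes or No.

Comparing payoff streams over the 4 periods until play realigns: cooperate → 23(1+β+…+β^3); deviate → 71 + 7(β+…+β^3).
Cooperation is sustained iff (23−7)(β+…+β^3) ≥ 71−23.
β+…+β^3 = 5/6·(1−(5/6)^3)/(1−5/6) = 2.1065, and (71−23)/(23−7) = 3.0000.
2.1065 < 3.0000, so cooperation is not sustainable.

No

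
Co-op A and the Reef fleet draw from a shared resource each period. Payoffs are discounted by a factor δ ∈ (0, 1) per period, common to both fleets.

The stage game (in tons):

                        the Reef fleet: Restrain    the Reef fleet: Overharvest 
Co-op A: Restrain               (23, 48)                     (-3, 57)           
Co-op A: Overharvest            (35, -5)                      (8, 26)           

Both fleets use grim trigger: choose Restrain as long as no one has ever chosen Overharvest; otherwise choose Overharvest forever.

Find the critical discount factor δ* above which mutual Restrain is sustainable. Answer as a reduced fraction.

For Co-op A: deviation gain 35−23 = 12, per-period punishment loss 23−8 = 15. IC gives δ ≥ 12/27 = 4/9.
For the Reef fleet: gain 9, loss 22 per period, so δ ≥ 9/31.
The tighter constraint is Co-op A's, so cooperation needs δ ≥ 4/9.

4/9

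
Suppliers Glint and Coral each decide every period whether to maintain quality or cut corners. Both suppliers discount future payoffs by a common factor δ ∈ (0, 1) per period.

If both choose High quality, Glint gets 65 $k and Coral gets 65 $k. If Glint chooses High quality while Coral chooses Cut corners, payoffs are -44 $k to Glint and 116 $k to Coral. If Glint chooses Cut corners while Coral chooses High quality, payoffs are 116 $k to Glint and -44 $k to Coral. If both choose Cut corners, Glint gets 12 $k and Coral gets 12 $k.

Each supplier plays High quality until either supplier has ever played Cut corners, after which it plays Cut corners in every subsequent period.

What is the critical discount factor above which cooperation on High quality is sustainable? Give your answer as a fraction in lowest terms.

51/104

65/(1−δ) ≥ 116 + 12δ/(1−δ)
65 ≥ 116 − 104δ
δ ≥ 51/104.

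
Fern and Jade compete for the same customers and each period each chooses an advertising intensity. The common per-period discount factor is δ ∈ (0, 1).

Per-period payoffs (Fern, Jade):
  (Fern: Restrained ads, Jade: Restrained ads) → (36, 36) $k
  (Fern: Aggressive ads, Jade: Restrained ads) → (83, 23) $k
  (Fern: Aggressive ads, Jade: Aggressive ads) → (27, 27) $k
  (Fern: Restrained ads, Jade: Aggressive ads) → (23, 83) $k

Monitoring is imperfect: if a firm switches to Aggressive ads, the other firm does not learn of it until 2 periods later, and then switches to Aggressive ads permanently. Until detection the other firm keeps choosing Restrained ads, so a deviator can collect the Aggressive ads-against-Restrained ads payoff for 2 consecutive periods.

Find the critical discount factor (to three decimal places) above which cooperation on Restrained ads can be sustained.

Deviating for the 2 undetected periods gains 83−36 = 47 per period over cooperation, then loses 36−27 = 9 per period forever once punishment starts.
Gain: 47(1 + δ + … + δ^1); loss: 9·δ^2/(1−δ).
No profitable deviation ⇔ 47(1−δ^2) ≤ 9·δ^2, i.e. δ^2 ≥ 47/(47+9) = 47/56.
Hence δ ≥ (47/56)^(1/2) ≈ 0.916.

0.916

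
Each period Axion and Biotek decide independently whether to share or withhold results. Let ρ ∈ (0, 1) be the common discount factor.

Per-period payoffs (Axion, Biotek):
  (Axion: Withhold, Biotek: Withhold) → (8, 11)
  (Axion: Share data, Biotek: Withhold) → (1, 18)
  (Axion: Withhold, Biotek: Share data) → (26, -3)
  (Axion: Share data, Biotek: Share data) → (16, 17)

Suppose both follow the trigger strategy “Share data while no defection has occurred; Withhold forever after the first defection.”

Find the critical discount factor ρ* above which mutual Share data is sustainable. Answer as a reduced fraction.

For Axion: deviation gain 26−16 = 10, per-period punishment loss 16−8 = 8. IC gives ρ ≥ 10/18 = 5/9.
For Biotek: gain 1, loss 6 per period, so ρ ≥ 1/7.
The tighter constraint is Axion's, so cooperation needs ρ ≥ 5/9.

5/9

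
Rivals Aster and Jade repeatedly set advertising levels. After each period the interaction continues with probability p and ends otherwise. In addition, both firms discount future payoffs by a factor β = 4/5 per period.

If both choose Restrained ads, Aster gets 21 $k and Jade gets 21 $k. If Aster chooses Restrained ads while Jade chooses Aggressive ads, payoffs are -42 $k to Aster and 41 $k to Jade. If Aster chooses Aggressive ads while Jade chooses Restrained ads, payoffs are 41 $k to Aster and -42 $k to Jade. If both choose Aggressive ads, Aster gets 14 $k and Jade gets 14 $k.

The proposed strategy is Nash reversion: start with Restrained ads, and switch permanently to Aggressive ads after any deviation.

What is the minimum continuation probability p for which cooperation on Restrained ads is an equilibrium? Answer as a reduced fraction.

25/27

With continuation probability p and discount β, the effective per-period discount factor is βp.
Grim-trigger IC: βp ≥ (41−21)/(41−14) = 20/27.
So p ≥ (20/27)/(4/5) = 25/27.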